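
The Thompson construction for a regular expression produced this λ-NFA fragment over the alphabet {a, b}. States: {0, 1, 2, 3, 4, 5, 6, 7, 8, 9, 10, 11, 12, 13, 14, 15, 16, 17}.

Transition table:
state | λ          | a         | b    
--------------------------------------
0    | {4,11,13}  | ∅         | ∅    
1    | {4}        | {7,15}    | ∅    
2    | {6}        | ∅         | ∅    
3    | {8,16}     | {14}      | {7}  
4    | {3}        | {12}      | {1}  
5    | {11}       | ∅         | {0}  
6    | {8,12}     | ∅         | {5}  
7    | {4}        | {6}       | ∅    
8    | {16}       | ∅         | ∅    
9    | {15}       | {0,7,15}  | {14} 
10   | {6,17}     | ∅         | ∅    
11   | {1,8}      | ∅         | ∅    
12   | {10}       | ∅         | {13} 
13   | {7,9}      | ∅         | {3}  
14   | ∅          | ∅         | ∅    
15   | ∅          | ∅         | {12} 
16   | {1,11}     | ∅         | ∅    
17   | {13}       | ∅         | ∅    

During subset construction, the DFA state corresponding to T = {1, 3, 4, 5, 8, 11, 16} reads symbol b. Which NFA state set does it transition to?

{0, 1, 3, 4, 7, 8, 9, 11, 13, 15, 16}

3 on b → {7}.
4 on b → {1}.
5 on b → {0}.
No b-transition from 1, 8, 11, 16.
Union after reading b: {0, 1, 7}.
Now take the λ-closure:
From 0 via λ: add 4, 11, 13.
From 4 via λ: add 3.
From 11 via λ: add 8.
From 13 via λ: add 9.
From 3 via λ: add 16.
From 9 via λ: add 15.
No new states can be added; the closed set is {0, 1, 3, 4, 7, 8, 9, 11, 13, 15, 16}.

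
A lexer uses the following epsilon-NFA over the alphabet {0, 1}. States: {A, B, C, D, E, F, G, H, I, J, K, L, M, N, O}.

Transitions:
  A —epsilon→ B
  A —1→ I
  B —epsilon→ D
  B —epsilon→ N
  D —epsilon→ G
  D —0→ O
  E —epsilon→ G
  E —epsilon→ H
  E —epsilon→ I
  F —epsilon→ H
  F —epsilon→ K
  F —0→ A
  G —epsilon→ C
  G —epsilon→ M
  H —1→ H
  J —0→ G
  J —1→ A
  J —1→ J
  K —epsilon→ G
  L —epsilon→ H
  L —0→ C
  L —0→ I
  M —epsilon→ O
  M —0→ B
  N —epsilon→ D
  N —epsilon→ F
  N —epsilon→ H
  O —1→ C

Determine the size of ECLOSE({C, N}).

9

Start with {C, N}.
From N via epsilon: add D, F, H.
From D via epsilon: add G.
From F via epsilon: add K.
From G via epsilon: add M.
From M via epsilon: add O.
epsilon-closure = {C, D, F, G, H, K, M, N, O}, which has 9 states.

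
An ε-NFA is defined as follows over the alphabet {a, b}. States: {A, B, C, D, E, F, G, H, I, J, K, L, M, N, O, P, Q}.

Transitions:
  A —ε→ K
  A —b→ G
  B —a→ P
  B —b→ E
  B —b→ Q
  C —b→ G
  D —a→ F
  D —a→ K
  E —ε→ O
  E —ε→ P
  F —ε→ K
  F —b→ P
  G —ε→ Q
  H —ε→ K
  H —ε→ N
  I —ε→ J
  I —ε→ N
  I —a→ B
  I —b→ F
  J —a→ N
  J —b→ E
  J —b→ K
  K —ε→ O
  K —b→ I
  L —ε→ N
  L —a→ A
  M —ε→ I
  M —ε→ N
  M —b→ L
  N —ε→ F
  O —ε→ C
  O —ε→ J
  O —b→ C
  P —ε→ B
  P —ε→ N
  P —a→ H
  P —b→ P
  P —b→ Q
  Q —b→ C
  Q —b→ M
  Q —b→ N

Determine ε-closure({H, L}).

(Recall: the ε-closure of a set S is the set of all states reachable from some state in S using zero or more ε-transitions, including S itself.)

Start with {H, L}.
From H via ε: add K, N.
From K via ε: add O.
From N via ε: add F.
From O via ε: add C, J.
No new states can be added; the closed set is {C, F, H, J, K, L, N, O}.

{C, F, H, J, K, L, N, O}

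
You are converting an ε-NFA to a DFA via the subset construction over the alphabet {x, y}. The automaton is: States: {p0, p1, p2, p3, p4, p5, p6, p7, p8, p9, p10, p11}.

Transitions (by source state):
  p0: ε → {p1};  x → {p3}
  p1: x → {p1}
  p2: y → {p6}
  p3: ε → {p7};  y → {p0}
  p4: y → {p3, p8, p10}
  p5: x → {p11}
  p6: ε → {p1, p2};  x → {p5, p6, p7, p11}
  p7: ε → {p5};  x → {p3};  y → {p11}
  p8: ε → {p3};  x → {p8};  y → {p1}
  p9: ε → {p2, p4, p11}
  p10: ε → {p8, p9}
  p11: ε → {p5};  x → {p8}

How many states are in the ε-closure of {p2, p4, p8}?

Start with {p2, p4, p8}.
From p8 via ε: add p3.
From p3 via ε: add p7.
From p7 via ε: add p5.
ε-closure = {p2, p3, p4, p5, p7, p8}, which has 6 states.

6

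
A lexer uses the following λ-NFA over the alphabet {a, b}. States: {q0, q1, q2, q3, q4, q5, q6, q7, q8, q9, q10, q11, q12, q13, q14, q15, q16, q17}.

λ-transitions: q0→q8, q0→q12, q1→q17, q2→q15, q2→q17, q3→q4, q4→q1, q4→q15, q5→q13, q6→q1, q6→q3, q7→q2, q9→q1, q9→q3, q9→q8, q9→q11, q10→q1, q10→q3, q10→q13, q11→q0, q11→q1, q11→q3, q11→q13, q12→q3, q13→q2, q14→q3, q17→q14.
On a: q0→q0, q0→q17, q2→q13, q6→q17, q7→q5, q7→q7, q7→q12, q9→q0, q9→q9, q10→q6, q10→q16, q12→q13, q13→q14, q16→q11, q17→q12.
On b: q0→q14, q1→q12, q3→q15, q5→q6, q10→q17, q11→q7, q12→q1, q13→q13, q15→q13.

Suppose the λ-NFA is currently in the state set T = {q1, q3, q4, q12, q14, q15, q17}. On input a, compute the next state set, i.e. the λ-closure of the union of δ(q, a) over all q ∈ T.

{q1, q2, q3, q4, q12, q13, q14, q15, q17}

q12 on a → {q13}.
q17 on a → {q12}.
No a-transition from q1, q3, q4, q14, q15.
Union after reading a: {q12, q13}.
Now take the λ-closure:
From q12 via λ: add q3.
From q13 via λ: add q2.
From q2 via λ: add q15, q17.
From q3 via λ: add q4.
From q4 via λ: add q1.
From q17 via λ: add q14.
No new states can be added; the closed set is {q1, q2, q3, q4, q12, q13, q14, q15, q17}.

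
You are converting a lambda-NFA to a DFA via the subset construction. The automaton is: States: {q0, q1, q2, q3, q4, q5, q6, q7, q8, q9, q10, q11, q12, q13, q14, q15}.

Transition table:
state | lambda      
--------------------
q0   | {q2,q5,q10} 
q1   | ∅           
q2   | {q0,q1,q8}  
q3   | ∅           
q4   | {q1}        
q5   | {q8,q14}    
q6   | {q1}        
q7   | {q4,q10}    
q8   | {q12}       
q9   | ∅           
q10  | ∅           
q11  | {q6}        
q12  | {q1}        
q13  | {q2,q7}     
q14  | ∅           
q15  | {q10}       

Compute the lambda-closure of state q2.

Start with {q2}.
From q2 via lambda: add q0, q1, q8.
From q0 via lambda: add q5, q10.
From q8 via lambda: add q12.
From q5 via lambda: add q14.
No new states can be added; the closed set is {q0, q1, q2, q5, q8, q10, q12, q14}.

{q0, q1, q2, q5, q8, q10, q12, q14}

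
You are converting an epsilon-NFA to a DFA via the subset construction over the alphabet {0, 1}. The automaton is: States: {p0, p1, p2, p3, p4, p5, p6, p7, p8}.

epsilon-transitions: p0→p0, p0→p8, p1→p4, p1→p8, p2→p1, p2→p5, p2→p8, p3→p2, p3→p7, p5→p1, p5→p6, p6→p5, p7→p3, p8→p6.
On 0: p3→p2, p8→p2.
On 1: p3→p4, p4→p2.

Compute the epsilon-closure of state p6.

Start with {p6}.
From p6 via epsilon: add p5.
From p5 via epsilon: add p1.
From p1 via epsilon: add p4, p8.
No new states can be added; the closed set is {p1, p4, p5, p6, p8}.

{p1, p4, p5, p6, p8}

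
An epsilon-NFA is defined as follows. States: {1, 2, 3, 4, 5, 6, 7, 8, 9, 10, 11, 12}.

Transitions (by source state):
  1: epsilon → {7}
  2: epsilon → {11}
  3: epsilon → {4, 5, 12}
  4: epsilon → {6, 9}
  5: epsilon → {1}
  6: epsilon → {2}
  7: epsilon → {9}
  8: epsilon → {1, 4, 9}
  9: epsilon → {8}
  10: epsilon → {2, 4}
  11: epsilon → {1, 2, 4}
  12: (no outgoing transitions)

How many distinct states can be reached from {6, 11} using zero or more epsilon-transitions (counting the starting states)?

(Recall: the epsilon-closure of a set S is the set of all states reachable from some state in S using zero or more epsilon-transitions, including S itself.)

Start with {6, 11}.
From 6 via epsilon: add 2.
From 11 via epsilon: add 1, 4.
From 1 via epsilon: add 7.
From 4 via epsilon: add 9.
From 9 via epsilon: add 8.
epsilon-closure = {1, 2, 4, 6, 7, 8, 9, 11}, which has 8 states.

8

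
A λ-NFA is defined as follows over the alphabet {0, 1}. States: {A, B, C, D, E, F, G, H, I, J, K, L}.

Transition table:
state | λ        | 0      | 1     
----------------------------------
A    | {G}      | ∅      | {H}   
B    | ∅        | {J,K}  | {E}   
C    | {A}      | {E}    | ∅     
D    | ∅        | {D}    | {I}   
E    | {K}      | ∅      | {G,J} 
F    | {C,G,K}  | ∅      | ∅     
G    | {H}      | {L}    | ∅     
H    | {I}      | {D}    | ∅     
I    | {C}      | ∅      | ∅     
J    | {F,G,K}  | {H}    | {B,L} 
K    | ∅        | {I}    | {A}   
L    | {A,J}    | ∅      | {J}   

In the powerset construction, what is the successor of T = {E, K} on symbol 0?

{A, C, G, H, I}

K on 0 → {I}.
No 0-transition from E.
Union after reading 0: {I}.
Now take the λ-closure:
From I via λ: add C.
From C via λ: add A.
From A via λ: add G.
From G via λ: add H.
No new states can be added; the closed set is {A, C, G, H, I}.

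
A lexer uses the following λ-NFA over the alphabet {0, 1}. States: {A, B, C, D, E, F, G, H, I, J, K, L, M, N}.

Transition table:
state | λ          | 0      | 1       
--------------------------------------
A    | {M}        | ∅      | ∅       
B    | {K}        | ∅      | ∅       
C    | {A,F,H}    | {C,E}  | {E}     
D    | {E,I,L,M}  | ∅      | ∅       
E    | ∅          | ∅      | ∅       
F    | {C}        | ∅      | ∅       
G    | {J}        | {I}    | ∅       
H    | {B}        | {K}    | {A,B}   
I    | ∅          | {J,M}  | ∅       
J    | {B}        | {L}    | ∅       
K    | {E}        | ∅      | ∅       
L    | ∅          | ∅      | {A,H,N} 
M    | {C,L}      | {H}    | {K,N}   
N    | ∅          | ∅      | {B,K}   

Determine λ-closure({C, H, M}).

Start with {C, H, M}.
From C via λ: add A, F.
From H via λ: add B.
From M via λ: add L.
From B via λ: add K.
From K via λ: add E.
No new states can be added; the closed set is {A, B, C, E, F, H, K, L, M}.

{A, B, C, E, F, H, K, L, M}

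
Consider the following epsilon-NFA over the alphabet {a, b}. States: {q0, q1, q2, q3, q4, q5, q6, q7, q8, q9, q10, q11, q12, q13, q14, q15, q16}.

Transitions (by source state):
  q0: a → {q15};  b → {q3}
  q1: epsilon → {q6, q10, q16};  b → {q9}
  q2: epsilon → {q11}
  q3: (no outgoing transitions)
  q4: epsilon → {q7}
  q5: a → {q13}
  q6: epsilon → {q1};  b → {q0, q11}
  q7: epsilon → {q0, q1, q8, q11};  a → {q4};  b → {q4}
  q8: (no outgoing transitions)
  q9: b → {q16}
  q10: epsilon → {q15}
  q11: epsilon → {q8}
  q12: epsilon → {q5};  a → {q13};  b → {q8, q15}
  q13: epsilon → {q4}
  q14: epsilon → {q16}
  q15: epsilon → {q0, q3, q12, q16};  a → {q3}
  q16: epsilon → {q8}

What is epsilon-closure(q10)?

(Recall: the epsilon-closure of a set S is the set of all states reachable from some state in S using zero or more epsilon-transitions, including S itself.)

Start with {q10}.
From q10 via epsilon: add q15.
From q15 via epsilon: add q0, q3, q12, q16.
From q12 via epsilon: add q5.
From q16 via epsilon: add q8.
No new states can be added; the closed set is {q0, q3, q5, q8, q10, q12, q15, q16}.

{q0, q3, q5, q8, q10, q12, q15, q16}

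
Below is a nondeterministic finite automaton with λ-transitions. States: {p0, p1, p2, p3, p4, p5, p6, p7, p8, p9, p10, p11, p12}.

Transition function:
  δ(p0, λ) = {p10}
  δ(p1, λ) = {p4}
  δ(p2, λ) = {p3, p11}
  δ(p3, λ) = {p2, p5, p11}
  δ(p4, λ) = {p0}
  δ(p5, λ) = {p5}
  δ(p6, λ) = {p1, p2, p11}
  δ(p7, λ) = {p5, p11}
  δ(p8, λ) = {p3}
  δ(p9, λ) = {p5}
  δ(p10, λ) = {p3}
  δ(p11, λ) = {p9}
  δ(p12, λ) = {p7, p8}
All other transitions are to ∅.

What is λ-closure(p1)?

{p0, p1, p2, p3, p4, p5, p9, p10, p11}

Start with {p1}.
From p1 via λ: add p4.
From p4 via λ: add p0.
From p0 via λ: add p10.
From p10 via λ: add p3.
From p3 via λ: add p2, p5, p11.
From p11 via λ: add p9.
No new states can be added; the closed set is {p0, p1, p2, p3, p4, p5, p9, p10, p11}.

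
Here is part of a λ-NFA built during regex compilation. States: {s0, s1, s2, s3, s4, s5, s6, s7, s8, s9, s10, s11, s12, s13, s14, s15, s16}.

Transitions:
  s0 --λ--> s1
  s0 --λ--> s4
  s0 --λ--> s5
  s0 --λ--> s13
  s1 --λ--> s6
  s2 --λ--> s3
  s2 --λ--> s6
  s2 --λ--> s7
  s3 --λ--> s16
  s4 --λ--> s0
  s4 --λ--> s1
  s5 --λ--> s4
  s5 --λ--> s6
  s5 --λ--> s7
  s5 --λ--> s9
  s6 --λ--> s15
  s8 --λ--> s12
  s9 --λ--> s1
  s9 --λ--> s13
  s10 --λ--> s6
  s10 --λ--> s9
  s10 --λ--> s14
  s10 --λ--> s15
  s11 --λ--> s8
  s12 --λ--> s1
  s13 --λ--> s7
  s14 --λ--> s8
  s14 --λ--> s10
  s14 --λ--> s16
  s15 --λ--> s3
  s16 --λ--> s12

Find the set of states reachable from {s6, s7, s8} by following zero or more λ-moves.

{s1, s3, s6, s7, s8, s12, s15, s16}

Start with {s6, s7, s8}.
From s6 via λ: add s15.
From s8 via λ: add s12.
From s12 via λ: add s1.
From s15 via λ: add s3.
From s3 via λ: add s16.
No new states can be added; the closed set is {s1, s3, s6, s7, s8, s12, s15, s16}.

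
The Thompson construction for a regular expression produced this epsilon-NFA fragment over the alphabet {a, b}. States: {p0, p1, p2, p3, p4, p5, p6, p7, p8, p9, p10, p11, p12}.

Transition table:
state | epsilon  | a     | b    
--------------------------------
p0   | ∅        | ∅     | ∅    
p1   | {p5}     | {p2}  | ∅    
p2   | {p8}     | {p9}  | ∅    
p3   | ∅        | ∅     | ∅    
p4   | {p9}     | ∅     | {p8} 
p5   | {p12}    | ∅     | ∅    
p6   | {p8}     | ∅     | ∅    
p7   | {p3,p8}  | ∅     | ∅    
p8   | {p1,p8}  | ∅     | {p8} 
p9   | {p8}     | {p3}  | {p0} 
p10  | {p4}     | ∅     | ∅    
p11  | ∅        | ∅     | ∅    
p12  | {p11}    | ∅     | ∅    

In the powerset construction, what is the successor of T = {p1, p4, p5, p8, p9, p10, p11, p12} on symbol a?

p1 on a → {p2}.
p9 on a → {p3}.
No a-transition from p4, p5, p8, p10, p11, p12.
Union after reading a: {p2, p3}.
Now take the epsilon-closure:
From p2 via epsilon: add p8.
From p8 via epsilon: add p1.
From p1 via epsilon: add p5.
From p5 via epsilon: add p12.
From p12 via epsilon: add p11.
No new states can be added; the closed set is {p1, p2, p3, p5, p8, p11, p12}.

{p1, p2, p3, p5, p8, p11, p12}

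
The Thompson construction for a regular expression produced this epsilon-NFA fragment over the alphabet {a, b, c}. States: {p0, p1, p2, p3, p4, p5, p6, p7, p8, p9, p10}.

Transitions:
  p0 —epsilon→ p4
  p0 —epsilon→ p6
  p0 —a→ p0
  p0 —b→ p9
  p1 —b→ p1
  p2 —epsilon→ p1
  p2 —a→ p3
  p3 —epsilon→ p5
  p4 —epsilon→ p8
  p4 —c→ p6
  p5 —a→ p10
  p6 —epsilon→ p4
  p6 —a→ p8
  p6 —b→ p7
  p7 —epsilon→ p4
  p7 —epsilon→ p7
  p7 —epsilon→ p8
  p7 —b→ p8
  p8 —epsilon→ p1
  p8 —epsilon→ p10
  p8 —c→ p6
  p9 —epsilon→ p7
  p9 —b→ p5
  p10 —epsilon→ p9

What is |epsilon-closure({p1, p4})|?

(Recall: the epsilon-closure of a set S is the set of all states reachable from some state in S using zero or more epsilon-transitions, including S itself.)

6

Start with {p1, p4}.
From p4 via epsilon: add p8.
From p8 via epsilon: add p10.
From p10 via epsilon: add p9.
From p9 via epsilon: add p7.
epsilon-closure = {p1, p4, p7, p8, p9, p10}, which has 6 states.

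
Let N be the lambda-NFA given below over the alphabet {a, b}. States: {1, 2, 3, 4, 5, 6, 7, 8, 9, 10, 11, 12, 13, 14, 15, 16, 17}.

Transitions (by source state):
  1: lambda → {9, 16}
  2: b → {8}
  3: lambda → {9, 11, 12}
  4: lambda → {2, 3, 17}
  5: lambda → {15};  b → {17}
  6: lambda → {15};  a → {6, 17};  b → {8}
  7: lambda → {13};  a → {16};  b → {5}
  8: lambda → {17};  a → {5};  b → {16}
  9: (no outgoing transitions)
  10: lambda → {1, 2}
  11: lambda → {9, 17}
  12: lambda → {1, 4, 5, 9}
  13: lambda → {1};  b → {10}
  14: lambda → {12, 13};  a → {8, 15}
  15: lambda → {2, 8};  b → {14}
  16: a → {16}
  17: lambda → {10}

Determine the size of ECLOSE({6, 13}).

10

Start with {6, 13}.
From 6 via lambda: add 15.
From 13 via lambda: add 1.
From 1 via lambda: add 9, 16.
From 15 via lambda: add 2, 8.
From 8 via lambda: add 17.
From 17 via lambda: add 10.
lambda-closure = {1, 2, 6, 8, 9, 10, 13, 15, 16, 17}, which has 10 states.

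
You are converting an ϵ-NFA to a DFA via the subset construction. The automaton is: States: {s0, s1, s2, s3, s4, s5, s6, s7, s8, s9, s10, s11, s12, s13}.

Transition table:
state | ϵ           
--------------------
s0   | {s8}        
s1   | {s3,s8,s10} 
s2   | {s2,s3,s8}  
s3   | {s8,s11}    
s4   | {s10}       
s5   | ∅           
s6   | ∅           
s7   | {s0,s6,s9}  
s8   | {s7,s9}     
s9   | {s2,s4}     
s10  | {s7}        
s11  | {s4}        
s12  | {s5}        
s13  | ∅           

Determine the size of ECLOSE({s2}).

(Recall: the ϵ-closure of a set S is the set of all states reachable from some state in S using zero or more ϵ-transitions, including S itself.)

10

Start with {s2}.
From s2 via ϵ: add s3, s8.
From s3 via ϵ: add s11.
From s8 via ϵ: add s7, s9.
From s7 via ϵ: add s0, s6.
From s9 via ϵ: add s4.
From s4 via ϵ: add s10.
ϵ-closure = {s0, s2, s3, s4, s6, s7, s8, s9, s10, s11}, which has 10 states.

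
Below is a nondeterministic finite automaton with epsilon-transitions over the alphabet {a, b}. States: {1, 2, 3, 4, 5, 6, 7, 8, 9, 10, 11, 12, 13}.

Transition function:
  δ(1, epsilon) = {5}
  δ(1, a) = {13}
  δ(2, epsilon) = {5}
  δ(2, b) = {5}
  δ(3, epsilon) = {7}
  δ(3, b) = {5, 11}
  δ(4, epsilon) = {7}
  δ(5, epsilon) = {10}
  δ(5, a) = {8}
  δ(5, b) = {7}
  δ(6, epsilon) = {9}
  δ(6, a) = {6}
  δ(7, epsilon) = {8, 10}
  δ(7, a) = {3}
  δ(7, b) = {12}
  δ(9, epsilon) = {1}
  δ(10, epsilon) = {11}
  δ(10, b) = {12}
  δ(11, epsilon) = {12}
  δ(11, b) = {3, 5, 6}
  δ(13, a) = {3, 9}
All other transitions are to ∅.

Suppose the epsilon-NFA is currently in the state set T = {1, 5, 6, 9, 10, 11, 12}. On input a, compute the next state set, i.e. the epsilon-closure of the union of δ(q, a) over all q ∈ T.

1 on a → {13}.
5 on a → {8}.
6 on a → {6}.
No a-transition from 9, 10, 11, 12.
Union after reading a: {6, 8, 13}.
Now take the epsilon-closure:
From 6 via epsilon: add 9.
From 9 via epsilon: add 1.
From 1 via epsilon: add 5.
From 5 via epsilon: add 10.
From 10 via epsilon: add 11.
From 11 via epsilon: add 12.
No new states can be added; the closed set is {1, 5, 6, 8, 9, 10, 11, 12, 13}.

{1, 5, 6, 8, 9, 10, 11, 12, 13}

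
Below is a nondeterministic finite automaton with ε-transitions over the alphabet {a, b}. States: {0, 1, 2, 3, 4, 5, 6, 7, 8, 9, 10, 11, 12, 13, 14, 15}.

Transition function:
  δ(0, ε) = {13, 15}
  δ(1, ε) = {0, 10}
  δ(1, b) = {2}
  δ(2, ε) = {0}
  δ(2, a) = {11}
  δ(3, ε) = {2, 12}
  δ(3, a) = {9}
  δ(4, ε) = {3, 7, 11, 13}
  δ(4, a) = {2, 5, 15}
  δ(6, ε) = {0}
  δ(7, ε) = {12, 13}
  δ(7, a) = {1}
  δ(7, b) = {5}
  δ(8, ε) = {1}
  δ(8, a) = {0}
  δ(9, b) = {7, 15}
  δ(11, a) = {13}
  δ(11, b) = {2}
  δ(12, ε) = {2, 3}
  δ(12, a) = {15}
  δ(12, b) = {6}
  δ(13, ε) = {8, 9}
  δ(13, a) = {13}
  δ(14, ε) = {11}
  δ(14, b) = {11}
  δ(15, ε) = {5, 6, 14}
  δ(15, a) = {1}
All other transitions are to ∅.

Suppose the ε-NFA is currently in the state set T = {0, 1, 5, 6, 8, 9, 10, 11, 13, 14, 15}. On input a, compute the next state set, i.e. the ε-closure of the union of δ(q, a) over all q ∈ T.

8 on a → {0}.
11 on a → {13}.
13 on a → {13}.
15 on a → {1}.
No a-transition from 0, 1, 5, 6, 9, 10, 14.
Union after reading a: {0, 1, 13}.
Now take the ε-closure:
From 0 via ε: add 15.
From 1 via ε: add 10.
From 13 via ε: add 8, 9.
From 15 via ε: add 5, 6, 14.
From 14 via ε: add 11.
No new states can be added; the closed set is {0, 1, 5, 6, 8, 9, 10, 11, 13, 14, 15}.

{0, 1, 5, 6, 8, 9, 10, 11, 13, 14, 15}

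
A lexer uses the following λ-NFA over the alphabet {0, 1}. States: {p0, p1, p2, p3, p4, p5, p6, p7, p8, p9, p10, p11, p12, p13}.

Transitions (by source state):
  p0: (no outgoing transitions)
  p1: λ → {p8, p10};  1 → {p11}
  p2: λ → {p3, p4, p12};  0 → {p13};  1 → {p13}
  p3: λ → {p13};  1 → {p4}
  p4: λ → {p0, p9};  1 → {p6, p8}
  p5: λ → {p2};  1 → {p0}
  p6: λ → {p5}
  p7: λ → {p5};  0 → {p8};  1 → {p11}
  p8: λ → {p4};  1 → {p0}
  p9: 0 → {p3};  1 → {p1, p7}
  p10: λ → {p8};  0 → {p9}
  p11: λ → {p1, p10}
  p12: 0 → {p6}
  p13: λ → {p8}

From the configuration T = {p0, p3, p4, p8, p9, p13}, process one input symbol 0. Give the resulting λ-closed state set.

{p0, p3, p4, p8, p9, p13}

p9 on 0 → {p3}.
No 0-transition from p0, p3, p4, p8, p13.
Union after reading 0: {p3}.
Now take the λ-closure:
From p3 via λ: add p13.
From p13 via λ: add p8.
From p8 via λ: add p4.
From p4 via λ: add p0, p9.
No new states can be added; the closed set is {p0, p3, p4, p8, p9, p13}.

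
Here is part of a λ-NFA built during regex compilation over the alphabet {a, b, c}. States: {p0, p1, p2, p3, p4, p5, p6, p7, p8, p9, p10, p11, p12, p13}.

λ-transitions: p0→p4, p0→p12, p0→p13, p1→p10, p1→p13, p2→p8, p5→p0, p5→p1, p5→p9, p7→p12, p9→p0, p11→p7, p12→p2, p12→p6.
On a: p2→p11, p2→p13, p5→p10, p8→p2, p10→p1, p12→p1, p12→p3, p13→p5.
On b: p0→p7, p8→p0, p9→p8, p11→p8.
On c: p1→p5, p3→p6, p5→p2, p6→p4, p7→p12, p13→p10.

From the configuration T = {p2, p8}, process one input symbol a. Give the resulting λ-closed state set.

p2 on a → {p11, p13}.
p8 on a → {p2}.
Union after reading a: {p2, p11, p13}.
Now take the λ-closure:
From p2 via λ: add p8.
From p11 via λ: add p7.
From p7 via λ: add p12.
From p12 via λ: add p6.
No new states can be added; the closed set is {p2, p6, p7, p8, p11, p12, p13}.

{p2, p6, p7, p8, p11, p12, p13}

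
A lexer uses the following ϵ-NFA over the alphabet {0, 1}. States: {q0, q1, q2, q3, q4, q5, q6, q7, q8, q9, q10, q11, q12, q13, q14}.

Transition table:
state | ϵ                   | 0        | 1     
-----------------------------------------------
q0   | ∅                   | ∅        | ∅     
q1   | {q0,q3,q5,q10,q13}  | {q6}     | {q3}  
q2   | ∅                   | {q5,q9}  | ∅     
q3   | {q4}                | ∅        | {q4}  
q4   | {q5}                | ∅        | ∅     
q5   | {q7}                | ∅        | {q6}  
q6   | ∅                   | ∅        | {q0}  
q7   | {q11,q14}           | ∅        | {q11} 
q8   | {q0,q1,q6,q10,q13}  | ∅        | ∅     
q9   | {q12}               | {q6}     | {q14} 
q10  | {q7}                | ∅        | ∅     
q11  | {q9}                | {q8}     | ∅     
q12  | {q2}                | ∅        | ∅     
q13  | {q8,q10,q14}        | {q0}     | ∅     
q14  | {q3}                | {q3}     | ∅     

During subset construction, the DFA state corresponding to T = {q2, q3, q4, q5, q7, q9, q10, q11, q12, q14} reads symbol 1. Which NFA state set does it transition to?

{q2, q3, q4, q5, q6, q7, q9, q11, q12, q14}

q3 on 1 → {q4}.
q5 on 1 → {q6}.
q7 on 1 → {q11}.
q9 on 1 → {q14}.
No 1-transition from q2, q4, q10, q11, q12, q14.
Union after reading 1: {q4, q6, q11, q14}.
Now take the ϵ-closure:
From q4 via ϵ: add q5.
From q11 via ϵ: add q9.
From q14 via ϵ: add q3.
From q5 via ϵ: add q7.
From q9 via ϵ: add q12.
From q12 via ϵ: add q2.
No new states can be added; the closed set is {q2, q3, q4, q5, q6, q7, q9, q11, q12, q14}.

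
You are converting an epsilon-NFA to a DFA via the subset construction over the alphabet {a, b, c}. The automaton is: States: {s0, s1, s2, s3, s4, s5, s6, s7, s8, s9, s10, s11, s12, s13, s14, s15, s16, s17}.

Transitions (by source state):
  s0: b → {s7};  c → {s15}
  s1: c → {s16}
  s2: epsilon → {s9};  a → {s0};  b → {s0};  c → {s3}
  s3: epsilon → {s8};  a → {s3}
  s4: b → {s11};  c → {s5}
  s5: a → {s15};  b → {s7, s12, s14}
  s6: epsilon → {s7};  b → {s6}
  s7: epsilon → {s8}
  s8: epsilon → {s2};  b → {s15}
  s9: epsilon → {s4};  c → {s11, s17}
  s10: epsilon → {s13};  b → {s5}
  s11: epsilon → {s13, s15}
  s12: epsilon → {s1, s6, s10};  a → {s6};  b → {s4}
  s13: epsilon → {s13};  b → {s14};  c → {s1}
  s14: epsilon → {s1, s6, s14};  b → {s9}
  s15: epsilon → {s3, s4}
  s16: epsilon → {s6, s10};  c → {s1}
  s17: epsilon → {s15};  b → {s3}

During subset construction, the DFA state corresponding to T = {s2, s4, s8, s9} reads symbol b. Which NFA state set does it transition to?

{s0, s2, s3, s4, s8, s9, s11, s13, s15}

s2 on b → {s0}.
s4 on b → {s11}.
s8 on b → {s15}.
No b-transition from s9.
Union after reading b: {s0, s11, s15}.
Now take the epsilon-closure:
From s11 via epsilon: add s13.
From s15 via epsilon: add s3, s4.
From s3 via epsilon: add s8.
From s8 via epsilon: add s2.
From s2 via epsilon: add s9.
No new states can be added; the closed set is {s0, s2, s3, s4, s8, s9, s11, s13, s15}.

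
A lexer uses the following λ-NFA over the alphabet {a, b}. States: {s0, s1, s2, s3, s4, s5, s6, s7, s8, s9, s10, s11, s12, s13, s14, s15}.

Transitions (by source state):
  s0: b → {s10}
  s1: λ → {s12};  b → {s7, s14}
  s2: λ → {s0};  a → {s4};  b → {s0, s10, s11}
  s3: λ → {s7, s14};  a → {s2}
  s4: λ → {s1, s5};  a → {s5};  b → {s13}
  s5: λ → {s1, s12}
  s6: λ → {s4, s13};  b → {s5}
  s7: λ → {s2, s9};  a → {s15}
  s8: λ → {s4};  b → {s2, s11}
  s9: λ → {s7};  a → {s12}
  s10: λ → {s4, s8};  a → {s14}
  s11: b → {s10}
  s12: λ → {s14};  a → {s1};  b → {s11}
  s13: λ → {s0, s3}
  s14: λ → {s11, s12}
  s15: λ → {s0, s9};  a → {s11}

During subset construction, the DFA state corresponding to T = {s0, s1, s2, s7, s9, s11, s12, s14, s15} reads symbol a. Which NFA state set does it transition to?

{s0, s1, s2, s4, s5, s7, s9, s11, s12, s14, s15}

s2 on a → {s4}.
s7 on a → {s15}.
s9 on a → {s12}.
s12 on a → {s1}.
s15 on a → {s11}.
No a-transition from s0, s1, s11, s14.
Union after reading a: {s1, s4, s11, s12, s15}.
Now take the λ-closure:
From s4 via λ: add s5.
From s12 via λ: add s14.
From s15 via λ: add s0, s9.
From s9 via λ: add s7.
From s7 via λ: add s2.
No new states can be added; the closed set is {s0, s1, s2, s4, s5, s7, s9, s11, s12, s14, s15}.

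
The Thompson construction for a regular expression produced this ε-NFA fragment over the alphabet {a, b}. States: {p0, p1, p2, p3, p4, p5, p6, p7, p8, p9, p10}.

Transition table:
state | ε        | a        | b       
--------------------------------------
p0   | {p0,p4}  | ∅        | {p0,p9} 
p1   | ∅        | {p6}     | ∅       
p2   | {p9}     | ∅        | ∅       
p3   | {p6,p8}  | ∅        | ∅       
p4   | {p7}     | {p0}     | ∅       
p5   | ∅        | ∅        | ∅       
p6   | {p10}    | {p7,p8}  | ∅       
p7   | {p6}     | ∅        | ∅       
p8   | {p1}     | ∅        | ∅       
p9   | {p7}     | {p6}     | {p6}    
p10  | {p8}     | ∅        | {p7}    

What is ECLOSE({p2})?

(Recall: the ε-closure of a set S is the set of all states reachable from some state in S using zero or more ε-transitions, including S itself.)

{p1, p2, p6, p7, p8, p9, p10}

Start with {p2}.
From p2 via ε: add p9.
From p9 via ε: add p7.
From p7 via ε: add p6.
From p6 via ε: add p10.
From p10 via ε: add p8.
From p8 via ε: add p1.
No new states can be added; the closed set is {p1, p2, p6, p7, p8, p9, p10}.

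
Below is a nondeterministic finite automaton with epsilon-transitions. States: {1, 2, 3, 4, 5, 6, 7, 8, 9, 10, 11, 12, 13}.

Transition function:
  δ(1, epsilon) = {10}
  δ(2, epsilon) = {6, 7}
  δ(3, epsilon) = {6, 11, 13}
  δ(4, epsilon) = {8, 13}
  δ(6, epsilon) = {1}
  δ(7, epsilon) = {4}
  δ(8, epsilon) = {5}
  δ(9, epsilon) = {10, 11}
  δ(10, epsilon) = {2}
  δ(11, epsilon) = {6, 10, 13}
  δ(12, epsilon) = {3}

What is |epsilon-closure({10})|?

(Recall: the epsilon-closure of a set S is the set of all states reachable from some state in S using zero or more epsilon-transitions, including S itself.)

9

Start with {10}.
From 10 via epsilon: add 2.
From 2 via epsilon: add 6, 7.
From 6 via epsilon: add 1.
From 7 via epsilon: add 4.
From 4 via epsilon: add 8, 13.
From 8 via epsilon: add 5.
epsilon-closure = {1, 2, 4, 5, 6, 7, 8, 10, 13}, which has 9 states.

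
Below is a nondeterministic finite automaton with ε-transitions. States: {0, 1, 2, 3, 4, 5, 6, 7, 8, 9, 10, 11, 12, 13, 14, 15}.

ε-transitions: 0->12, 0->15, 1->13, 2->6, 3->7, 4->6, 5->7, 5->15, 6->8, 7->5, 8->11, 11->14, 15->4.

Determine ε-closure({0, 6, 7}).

{0, 4, 5, 6, 7, 8, 11, 12, 14, 15}

Start with {0, 6, 7}.
From 0 via ε: add 12, 15.
From 6 via ε: add 8.
From 7 via ε: add 5.
From 8 via ε: add 11.
From 15 via ε: add 4.
From 11 via ε: add 14.
No new states can be added; the closed set is {0, 4, 5, 6, 7, 8, 11, 12, 14, 15}.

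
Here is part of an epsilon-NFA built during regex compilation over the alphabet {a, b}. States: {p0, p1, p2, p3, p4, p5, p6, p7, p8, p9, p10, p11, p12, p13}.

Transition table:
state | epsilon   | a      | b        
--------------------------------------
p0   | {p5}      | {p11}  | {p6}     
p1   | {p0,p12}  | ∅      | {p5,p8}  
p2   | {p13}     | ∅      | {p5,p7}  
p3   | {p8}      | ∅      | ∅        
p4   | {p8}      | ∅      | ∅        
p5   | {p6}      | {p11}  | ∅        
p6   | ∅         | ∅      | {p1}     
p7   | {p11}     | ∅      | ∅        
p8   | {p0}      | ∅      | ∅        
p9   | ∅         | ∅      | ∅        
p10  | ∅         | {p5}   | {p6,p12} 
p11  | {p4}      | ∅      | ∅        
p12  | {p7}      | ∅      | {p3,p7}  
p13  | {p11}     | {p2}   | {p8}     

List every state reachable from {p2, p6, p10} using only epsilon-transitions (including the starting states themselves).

Start with {p2, p6, p10}.
From p2 via epsilon: add p13.
From p13 via epsilon: add p11.
From p11 via epsilon: add p4.
From p4 via epsilon: add p8.
From p8 via epsilon: add p0.
From p0 via epsilon: add p5.
No new states can be added; the closed set is {p0, p2, p4, p5, p6, p8, p10, p11, p13}.

{p0, p2, p4, p5, p6, p8, p10, p11, p13}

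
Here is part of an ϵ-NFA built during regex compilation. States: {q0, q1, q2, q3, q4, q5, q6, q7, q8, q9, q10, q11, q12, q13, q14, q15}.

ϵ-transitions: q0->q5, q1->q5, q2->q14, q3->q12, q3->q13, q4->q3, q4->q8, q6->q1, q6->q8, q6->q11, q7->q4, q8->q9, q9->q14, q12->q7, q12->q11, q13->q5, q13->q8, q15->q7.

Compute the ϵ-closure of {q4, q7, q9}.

Start with {q4, q7, q9}.
From q4 via ϵ: add q3, q8.
From q9 via ϵ: add q14.
From q3 via ϵ: add q12, q13.
From q12 via ϵ: add q11.
From q13 via ϵ: add q5.
No new states can be added; the closed set is {q3, q4, q5, q7, q8, q9, q11, q12, q13, q14}.

{q3, q4, q5, q7, q8, q9, q11, q12, q13, q14}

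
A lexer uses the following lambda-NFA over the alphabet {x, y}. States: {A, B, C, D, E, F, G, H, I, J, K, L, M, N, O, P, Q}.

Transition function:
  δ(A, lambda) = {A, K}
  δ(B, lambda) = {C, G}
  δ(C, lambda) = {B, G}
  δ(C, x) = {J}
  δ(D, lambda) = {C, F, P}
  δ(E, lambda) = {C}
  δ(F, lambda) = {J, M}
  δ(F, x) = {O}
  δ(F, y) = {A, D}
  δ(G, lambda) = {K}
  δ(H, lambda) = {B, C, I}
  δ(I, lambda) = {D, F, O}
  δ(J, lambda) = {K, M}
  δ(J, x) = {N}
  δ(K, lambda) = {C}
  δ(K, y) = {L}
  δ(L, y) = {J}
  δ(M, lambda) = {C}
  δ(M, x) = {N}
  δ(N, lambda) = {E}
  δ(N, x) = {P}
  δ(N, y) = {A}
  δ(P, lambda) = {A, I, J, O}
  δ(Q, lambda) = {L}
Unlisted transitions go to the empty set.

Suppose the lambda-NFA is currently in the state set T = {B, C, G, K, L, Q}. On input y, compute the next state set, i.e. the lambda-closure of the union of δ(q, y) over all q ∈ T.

K on y → {L}.
L on y → {J}.
No y-transition from B, C, G, Q.
Union after reading y: {J, L}.
Now take the lambda-closure:
From J via lambda: add K, M.
From K via lambda: add C.
From C via lambda: add B, G.
No new states can be added; the closed set is {B, C, G, J, K, L, M}.

{B, C, G, J, K, L, M}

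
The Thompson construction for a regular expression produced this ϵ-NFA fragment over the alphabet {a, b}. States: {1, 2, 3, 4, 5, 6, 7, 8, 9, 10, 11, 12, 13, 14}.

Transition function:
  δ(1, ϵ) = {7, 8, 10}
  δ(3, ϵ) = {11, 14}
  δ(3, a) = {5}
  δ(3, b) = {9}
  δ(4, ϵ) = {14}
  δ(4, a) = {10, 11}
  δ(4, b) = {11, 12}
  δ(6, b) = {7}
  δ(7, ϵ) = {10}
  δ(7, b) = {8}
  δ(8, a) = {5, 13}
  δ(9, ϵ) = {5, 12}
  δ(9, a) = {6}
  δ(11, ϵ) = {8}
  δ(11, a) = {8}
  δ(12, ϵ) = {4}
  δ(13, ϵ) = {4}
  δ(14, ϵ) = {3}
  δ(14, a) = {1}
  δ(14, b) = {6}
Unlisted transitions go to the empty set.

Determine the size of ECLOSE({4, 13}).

Start with {4, 13}.
From 4 via ϵ: add 14.
From 14 via ϵ: add 3.
From 3 via ϵ: add 11.
From 11 via ϵ: add 8.
ϵ-closure = {3, 4, 8, 11, 13, 14}, which has 6 states.

6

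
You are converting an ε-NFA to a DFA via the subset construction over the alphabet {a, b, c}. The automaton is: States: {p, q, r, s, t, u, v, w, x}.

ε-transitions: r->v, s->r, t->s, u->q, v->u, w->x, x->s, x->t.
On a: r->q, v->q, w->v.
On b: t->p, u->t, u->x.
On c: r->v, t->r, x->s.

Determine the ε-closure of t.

Start with {t}.
From t via ε: add s.
From s via ε: add r.
From r via ε: add v.
From v via ε: add u.
From u via ε: add q.
No new states can be added; the closed set is {q, r, s, t, u, v}.

{q, r, s, t, u, v}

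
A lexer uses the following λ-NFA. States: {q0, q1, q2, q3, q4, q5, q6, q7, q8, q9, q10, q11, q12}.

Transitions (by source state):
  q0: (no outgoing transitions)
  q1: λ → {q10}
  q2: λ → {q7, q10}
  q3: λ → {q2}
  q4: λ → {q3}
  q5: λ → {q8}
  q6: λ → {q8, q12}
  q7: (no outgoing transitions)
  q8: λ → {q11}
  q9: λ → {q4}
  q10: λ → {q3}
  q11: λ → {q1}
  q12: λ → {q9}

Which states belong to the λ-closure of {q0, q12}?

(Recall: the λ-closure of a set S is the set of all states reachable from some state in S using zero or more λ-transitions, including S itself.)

Start with {q0, q12}.
From q12 via λ: add q9.
From q9 via λ: add q4.
From q4 via λ: add q3.
From q3 via λ: add q2.
From q2 via λ: add q7, q10.
No new states can be added; the closed set is {q0, q2, q3, q4, q7, q9, q10, q12}.

{q0, q2, q3, q4, q7, q9, q10, q12}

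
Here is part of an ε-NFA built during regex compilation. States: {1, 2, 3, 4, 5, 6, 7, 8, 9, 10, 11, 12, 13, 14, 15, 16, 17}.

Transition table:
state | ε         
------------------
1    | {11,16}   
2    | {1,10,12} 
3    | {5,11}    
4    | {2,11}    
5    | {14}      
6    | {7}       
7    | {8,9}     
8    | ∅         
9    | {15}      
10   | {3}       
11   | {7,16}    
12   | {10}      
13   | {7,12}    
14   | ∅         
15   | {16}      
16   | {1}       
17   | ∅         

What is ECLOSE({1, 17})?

{1, 7, 8, 9, 11, 15, 16, 17}

Start with {1, 17}.
From 1 via ε: add 11, 16.
From 11 via ε: add 7.
From 7 via ε: add 8, 9.
From 9 via ε: add 15.
No new states can be added; the closed set is {1, 7, 8, 9, 11, 15, 16, 17}.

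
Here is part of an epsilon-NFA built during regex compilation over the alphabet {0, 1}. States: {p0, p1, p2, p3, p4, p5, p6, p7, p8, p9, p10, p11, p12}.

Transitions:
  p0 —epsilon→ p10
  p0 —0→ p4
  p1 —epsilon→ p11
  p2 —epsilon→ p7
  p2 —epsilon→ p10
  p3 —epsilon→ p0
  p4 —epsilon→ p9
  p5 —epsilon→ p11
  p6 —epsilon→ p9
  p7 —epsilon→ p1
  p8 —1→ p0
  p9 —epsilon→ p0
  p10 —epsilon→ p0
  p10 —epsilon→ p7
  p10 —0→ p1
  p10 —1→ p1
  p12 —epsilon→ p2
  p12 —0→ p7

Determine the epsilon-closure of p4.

{p0, p1, p4, p7, p9, p10, p11}

Start with {p4}.
From p4 via epsilon: add p9.
From p9 via epsilon: add p0.
From p0 via epsilon: add p10.
From p10 via epsilon: add p7.
From p7 via epsilon: add p1.
From p1 via epsilon: add p11.
No new states can be added; the closed set is {p0, p1, p4, p7, p9, p10, p11}.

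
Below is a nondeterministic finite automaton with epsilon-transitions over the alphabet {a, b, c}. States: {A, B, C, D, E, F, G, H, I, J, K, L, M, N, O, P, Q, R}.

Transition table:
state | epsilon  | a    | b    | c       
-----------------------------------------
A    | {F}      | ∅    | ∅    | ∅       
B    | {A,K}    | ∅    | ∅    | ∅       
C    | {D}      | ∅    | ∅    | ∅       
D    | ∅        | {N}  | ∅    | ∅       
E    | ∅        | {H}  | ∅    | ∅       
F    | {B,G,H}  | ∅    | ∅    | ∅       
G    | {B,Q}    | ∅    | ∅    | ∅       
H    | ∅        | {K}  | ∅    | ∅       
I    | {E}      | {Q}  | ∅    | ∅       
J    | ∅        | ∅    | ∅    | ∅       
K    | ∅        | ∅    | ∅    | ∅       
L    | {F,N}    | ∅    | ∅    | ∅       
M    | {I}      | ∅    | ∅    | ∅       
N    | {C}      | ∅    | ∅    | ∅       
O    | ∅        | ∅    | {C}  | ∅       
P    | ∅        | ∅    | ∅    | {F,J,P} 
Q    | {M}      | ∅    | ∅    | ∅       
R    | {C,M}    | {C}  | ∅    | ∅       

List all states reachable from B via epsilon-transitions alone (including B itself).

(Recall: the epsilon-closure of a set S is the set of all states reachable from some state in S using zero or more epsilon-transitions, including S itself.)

{A, B, E, F, G, H, I, K, M, Q}

Start with {B}.
From B via epsilon: add A, K.
From A via epsilon: add F.
From F via epsilon: add G, H.
From G via epsilon: add Q.
From Q via epsilon: add M.
From M via epsilon: add I.
From I via epsilon: add E.
No new states can be added; the closed set is {A, B, E, F, G, H, I, K, M, Q}.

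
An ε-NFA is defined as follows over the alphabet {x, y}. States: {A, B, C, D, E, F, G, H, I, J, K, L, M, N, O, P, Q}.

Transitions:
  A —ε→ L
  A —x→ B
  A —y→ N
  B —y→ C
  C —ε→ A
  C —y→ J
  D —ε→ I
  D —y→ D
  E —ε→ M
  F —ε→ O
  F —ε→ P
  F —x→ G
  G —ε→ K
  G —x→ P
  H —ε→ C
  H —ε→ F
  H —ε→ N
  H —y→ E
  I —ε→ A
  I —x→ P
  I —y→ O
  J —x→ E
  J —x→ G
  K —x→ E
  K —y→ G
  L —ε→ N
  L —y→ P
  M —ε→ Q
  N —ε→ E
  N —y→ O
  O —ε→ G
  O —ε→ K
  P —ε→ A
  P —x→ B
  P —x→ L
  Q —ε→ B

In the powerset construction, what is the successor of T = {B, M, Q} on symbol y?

B on y → {C}.
No y-transition from M, Q.
Union after reading y: {C}.
Now take the ε-closure:
From C via ε: add A.
From A via ε: add L.
From L via ε: add N.
From N via ε: add E.
From E via ε: add M.
From M via ε: add Q.
From Q via ε: add B.
No new states can be added; the closed set is {A, B, C, E, L, M, N, Q}.

{A, B, C, E, L, M, N, Q}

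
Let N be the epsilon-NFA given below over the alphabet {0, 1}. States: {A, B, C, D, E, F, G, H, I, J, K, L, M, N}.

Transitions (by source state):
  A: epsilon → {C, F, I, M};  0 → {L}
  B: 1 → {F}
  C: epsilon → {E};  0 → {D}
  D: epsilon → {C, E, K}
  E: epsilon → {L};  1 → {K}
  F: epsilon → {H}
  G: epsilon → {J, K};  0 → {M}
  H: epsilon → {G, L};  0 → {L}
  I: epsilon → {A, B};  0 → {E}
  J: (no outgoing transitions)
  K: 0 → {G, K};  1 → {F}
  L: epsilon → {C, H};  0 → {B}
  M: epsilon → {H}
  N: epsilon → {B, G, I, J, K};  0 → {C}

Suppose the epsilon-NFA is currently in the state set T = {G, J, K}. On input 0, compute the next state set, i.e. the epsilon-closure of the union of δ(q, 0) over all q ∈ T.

G on 0 → {M}.
K on 0 → {G, K}.
No 0-transition from J.
Union after reading 0: {G, K, M}.
Now take the epsilon-closure:
From G via epsilon: add J.
From M via epsilon: add H.
From H via epsilon: add L.
From L via epsilon: add C.
From C via epsilon: add E.
No new states can be added; the closed set is {C, E, G, H, J, K, L, M}.

{C, E, G, H, J, K, L, M}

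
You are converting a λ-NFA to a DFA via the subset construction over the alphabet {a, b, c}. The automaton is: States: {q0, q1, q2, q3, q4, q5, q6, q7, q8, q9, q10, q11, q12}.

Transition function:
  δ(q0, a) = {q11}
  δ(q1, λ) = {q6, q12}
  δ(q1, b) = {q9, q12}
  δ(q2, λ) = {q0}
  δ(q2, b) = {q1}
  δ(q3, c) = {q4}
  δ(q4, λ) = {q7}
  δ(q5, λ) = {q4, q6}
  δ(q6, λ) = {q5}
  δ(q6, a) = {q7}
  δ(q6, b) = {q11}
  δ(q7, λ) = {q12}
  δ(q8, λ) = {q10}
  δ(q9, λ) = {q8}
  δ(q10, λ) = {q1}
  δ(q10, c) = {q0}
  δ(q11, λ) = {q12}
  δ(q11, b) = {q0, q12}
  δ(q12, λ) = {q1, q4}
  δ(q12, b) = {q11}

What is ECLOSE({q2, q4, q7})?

{q0, q1, q2, q4, q5, q6, q7, q12}

Start with {q2, q4, q7}.
From q2 via λ: add q0.
From q7 via λ: add q12.
From q12 via λ: add q1.
From q1 via λ: add q6.
From q6 via λ: add q5.
No new states can be added; the closed set is {q0, q1, q2, q4, q5, q6, q7, q12}.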